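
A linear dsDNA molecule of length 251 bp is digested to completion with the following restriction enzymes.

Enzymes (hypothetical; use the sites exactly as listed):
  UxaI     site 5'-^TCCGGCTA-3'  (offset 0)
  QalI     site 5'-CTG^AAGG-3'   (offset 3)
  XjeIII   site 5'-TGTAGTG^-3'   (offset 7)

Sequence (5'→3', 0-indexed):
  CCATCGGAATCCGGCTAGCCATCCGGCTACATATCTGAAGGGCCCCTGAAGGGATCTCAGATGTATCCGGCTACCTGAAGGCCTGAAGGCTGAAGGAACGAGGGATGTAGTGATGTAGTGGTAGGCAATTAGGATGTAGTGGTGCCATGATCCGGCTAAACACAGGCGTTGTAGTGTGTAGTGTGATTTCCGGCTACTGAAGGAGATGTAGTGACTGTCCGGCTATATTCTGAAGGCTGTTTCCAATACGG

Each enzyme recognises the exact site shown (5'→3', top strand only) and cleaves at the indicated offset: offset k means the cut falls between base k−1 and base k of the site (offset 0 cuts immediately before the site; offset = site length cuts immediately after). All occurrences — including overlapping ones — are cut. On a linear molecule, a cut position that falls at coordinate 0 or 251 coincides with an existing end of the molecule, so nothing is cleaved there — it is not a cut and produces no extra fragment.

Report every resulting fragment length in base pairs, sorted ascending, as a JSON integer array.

[4,5,7,7,8,8,9,9,11,11,12,12,14,15,16,17,19,20,21,26]

Site scan:
  UxaI TCCGGCTA/0: at [9, 21, 65, 150, 188, 217] ⇒ [9, 21, 65, 150, 188, 217]
  QalI CTGAAGG/3: at [34, 45, 74, 82, 89, 196, 229] ⇒ [37, 48, 77, 85, 92, 199, 232]
  XjeIII TGTAGTG/7: at [105, 113, 134, 169, 176, 206] ⇒ [112, 120, 141, 176, 183, 213]

All cut coordinates (distinct, sorted): [9, 21, 37, 48, 65, 77, 85, 92, 112, 120, 141, 150, 176, 183, 188, 199, 213, 217, 232]

Fragments:
  [0,9): 9 bp
  [9,21): 12 bp
  [21,37): 16 bp
  [37,48): 11 bp
  [48,65): 17 bp
  [65,77): 12 bp
  [77,85): 8 bp
  [85,92): 7 bp
  [92,112): 20 bp
  [112,120): 8 bp
  [120,141): 21 bp
  [141,150): 9 bp
  [150,176): 26 bp
  [176,183): 7 bp
  [183,188): 5 bp
  [188,199): 11 bp
  [199,213): 14 bp
  [213,217): 4 bp
  [217,232): 15 bp
  [232,251): 19 bp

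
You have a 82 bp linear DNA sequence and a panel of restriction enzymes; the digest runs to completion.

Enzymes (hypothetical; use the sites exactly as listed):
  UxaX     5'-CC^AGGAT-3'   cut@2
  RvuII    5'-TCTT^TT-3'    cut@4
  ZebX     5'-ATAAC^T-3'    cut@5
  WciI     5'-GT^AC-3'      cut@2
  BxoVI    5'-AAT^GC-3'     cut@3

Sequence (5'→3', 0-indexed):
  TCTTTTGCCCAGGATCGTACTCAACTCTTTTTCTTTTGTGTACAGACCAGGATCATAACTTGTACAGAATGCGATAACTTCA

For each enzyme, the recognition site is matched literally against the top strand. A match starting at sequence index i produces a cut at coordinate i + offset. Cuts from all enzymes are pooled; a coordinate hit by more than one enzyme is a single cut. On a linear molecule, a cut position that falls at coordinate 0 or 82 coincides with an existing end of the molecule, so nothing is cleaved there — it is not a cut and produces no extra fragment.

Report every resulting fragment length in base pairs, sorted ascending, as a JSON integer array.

[4,4,4,6,6,6,7,7,8,8,11,11]

Site scan:
  UxaX (CCAGGAT, off=2): starts [8, 46] → cuts [10, 48]
  RvuII (TCTTTT, off=4): starts [0, 25, 31] → cuts [4, 29, 35]
  ZebX (ATAACT, off=5): starts [54, 73] → cuts [59, 78]
  WciI (GTAC, off=2): starts [16, 39, 61] → cuts [18, 41, 63]
  BxoVI (AATGC, off=3): starts [67] → cuts [70]

All cut coordinates (distinct, sorted): [4, 10, 18, 29, 35, 41, 48, 59, 63, 70, 78]

Fragments:
  [0,4): 4 bp
  [4,10): 6 bp
  [10,18): 8 bp
  [18,29): 11 bp
  [29,35): 6 bp
  [35,41): 6 bp
  [41,48): 7 bp
  [48,59): 11 bp
  [59,63): 4 bp
  [63,70): 7 bp
  [70,78): 8 bp
  [78,82): 4 bp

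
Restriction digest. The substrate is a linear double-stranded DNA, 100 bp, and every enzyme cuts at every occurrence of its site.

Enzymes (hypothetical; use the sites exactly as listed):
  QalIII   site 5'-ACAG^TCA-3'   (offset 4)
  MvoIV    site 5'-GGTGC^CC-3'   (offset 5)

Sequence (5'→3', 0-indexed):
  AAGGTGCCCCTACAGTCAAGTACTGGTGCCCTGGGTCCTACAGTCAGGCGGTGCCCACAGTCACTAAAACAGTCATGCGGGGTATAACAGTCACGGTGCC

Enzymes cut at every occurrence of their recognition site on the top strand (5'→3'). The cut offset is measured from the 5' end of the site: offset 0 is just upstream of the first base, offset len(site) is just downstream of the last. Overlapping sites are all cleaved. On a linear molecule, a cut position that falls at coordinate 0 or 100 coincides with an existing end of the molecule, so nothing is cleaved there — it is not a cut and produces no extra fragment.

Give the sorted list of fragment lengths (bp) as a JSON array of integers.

Scan for sites:
  QalIII (ACAGTCA, off=4): starts [11, 39, 56, 68, 86] → cuts [15, 43, 60, 72, 90]
  MvoIV (GGTGCCC, off=5): starts [2, 24, 49] → cuts [7, 29, 54]

All cut coordinates (distinct, sorted): [7, 15, 29, 43, 54, 60, 72, 90]

Fragment lengths:
  [0,7): 7 bp
  [7,15): 8 bp
  [15,29): 14 bp
  [29,43): 14 bp
  [43,54): 11 bp
  [54,60): 6 bp
  [60,72): 12 bp
  [72,90): 18 bp
  [90,100): 10 bp

[6,7,8,10,11,12,14,14,18]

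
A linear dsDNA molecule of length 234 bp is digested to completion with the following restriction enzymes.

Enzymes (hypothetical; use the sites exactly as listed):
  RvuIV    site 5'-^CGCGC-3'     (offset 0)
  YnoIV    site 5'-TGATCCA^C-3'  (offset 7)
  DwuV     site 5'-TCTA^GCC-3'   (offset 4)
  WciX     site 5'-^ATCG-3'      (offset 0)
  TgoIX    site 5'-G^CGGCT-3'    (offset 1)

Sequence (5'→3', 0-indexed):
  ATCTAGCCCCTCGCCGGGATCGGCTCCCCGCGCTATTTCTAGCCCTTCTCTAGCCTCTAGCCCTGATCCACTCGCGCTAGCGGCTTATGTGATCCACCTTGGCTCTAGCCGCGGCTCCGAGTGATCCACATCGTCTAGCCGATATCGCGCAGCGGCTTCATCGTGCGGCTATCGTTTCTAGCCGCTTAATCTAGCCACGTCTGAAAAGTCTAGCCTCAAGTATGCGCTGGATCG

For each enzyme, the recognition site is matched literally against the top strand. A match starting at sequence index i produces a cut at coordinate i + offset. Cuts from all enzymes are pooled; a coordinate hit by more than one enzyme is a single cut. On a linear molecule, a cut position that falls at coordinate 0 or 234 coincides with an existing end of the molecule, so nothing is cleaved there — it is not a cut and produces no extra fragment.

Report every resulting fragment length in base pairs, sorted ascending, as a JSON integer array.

[1,2,2,4,4,5,5,6,6,7,7,7,8,8,10,10,11,11,11,13,13,13,16,17,18,19]

Per-enzyme occurrences:
  RvuIV CGCGC/0: at [28, 72, 145] ⇒ [28, 72, 145]
  YnoIV TGATCCAC/7: at [63, 89, 121] ⇒ [70, 96, 128]
  DwuV TCTAGCC/4: at [1, 37, 48, 55, 103, 133, 176, 189, 208] ⇒ [5, 41, 52, 59, 107, 137, 180, 193, 212]
  WciX ATCG/0: at [18, 129, 143, 159, 170, 230] ⇒ [18, 129, 143, 159, 170, 230]
  TgoIX GCGGCT/1: at [79, 110, 151, 164] ⇒ [80, 111, 152, 165]

Pooled cuts: [5, 18, 28, 41, 52, 59, 70, 72, 80, 96, 107, 111, 128, 129, 137, 143, 145, 152, 159, 165, 170, 180, 193, 212, 230]

Fragments:
  [0,5): 5 bp
  [5,18): 13 bp
  [18,28): 10 bp
  [28,41): 13 bp
  [41,52): 11 bp
  [52,59): 7 bp
  [59,70): 11 bp
  [70,72): 2 bp
  [72,80): 8 bp
  [80,96): 16 bp
  [96,107): 11 bp
  [107,111): 4 bp
  [111,128): 17 bp
  [128,129): 1 bp
  [129,137): 8 bp
  [137,143): 6 bp
  [143,145): 2 bp
  [145,152): 7 bp
  [152,159): 7 bp
  [159,165): 6 bp
  [165,170): 5 bp
  [170,180): 10 bp
  [180,193): 13 bp
  [193,212): 19 bp
  [212,230): 18 bp
  [230,234): 4 bp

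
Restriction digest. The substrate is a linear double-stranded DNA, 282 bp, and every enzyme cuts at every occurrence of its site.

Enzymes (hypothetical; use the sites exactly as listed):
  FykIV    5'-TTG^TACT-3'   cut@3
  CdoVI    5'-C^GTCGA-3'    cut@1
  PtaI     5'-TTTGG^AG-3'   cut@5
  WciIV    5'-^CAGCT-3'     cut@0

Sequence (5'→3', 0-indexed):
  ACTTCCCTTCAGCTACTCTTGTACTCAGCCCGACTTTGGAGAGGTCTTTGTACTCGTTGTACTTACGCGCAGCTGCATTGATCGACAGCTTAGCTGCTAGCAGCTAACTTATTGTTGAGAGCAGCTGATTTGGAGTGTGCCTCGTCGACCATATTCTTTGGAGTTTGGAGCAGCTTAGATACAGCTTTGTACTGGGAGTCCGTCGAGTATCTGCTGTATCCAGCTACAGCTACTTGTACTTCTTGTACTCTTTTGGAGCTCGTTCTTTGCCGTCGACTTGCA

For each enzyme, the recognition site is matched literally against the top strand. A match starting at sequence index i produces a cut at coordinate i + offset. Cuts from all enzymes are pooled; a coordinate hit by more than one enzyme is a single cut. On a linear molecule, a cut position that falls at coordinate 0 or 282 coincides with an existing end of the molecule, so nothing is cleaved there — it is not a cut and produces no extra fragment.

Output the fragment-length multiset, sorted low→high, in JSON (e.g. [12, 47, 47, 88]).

[2,6,7,8,9,9,9,10,10,10,11,11,11,11,12,12,12,15,15,16,18,18,19,21]

Scan for sites:
  FykIV (TTGTACT, off=3): starts [18, 47, 56, 186, 233, 242] → cuts [21, 50, 59, 189, 236, 245]
  CdoVI (CGTCGA, off=1): starts [142, 200, 270] → cuts [143, 201, 271]
  PtaI (TTTGGAG, off=5): starts [34, 128, 156, 163, 251] → cuts [39, 133, 161, 168, 256]
  WciIV (CAGCT, off=0): starts [9, 69, 85, 100, 121, 170, 181, 220, 226] → cuts [9, 69, 85, 100, 121, 170, 181, 220, 226]

Pooled cuts: [9, 21, 39, 50, 59, 69, 85, 100, 121, 133, 143, 161, 168, 170, 181, 189, 201, 220, 226, 236, 245, 256, 271]

Fragments:
  [0,9): 9 bp
  [9,21): 12 bp
  [21,39): 18 bp
  [39,50): 11 bp
  [50,59): 9 bp
  [59,69): 10 bp
  [69,85): 16 bp
  [85,100): 15 bp
  [100,121): 21 bp
  [121,133): 12 bp
  [133,143): 10 bp
  [143,161): 18 bp
  [161,168): 7 bp
  [168,170): 2 bp
  [170,181): 11 bp
  [181,189): 8 bp
  [189,201): 12 bp
  [201,220): 19 bp
  [220,226): 6 bp
  [226,236): 10 bp
  [236,245): 9 bp
  [245,256): 11 bp
  [256,271): 15 bp
  [271,282): 11 bp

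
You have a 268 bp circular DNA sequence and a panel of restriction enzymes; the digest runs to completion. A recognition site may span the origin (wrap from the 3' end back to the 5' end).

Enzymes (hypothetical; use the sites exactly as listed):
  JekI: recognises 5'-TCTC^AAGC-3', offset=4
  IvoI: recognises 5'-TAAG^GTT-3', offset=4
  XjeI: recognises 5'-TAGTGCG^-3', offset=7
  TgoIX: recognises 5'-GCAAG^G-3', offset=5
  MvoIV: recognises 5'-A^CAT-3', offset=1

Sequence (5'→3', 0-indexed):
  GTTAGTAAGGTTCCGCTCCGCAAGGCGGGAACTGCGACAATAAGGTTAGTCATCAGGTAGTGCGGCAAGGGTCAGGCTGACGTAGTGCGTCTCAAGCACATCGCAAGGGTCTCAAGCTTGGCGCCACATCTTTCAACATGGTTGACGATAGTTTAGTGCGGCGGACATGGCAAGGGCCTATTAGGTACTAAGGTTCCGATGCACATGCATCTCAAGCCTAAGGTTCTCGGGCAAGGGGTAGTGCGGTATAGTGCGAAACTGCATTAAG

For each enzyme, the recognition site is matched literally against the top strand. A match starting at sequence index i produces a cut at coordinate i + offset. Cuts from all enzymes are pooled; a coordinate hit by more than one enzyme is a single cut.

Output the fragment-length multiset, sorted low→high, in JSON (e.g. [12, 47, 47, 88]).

[4,5,5,5,6,9,9,9,9,10,10,10,10,11,13,13,13,15,18,20,20,20,24]

Per-enzyme occurrences:
  JekI TCTCAAGC/4: at [89, 109, 209] ⇒ [93, 113, 213]
  IvoI TAAGGTT/4: at [5, 40, 188, 218, 264] ⇒ [0, 9, 44, 192, 222]
  XjeI TAGTGCG/7: at [57, 82, 153, 238, 248] ⇒ [64, 89, 160, 245, 255]
  TgoIX GCAAGG/5: at [19, 64, 102, 169, 230] ⇒ [24, 69, 107, 174, 235]
  MvoIV ACAT/1: at [97, 125, 135, 164, 202] ⇒ [98, 126, 136, 165, 203]

Pooled cuts: [0, 9, 24, 44, 64, 69, 89, 93, 98, 107, 113, 126, 136, 160, 165, 174, 192, 203, 213, 222, 235, 245, 255]

Fragment lengths:
  0→9: 9 bp
  9→24: 15 bp
  24→44: 20 bp
  44→64: 20 bp
  64→69: 5 bp
  69→89: 20 bp
  89→93: 4 bp
  93→98: 5 bp
  98→107: 9 bp
  107→113: 6 bp
  113→126: 13 bp
  126→136: 10 bp
  136→160: 24 bp
  160→165: 5 bp
  165→174: 9 bp
  174→192: 18 bp
  192→203: 11 bp
  203→213: 10 bp
  213→222: 9 bp
  222→235: 13 bp
  235→245: 10 bp
  245→255: 10 bp
  255→0 (wrap): 268-255+0 = 13 bp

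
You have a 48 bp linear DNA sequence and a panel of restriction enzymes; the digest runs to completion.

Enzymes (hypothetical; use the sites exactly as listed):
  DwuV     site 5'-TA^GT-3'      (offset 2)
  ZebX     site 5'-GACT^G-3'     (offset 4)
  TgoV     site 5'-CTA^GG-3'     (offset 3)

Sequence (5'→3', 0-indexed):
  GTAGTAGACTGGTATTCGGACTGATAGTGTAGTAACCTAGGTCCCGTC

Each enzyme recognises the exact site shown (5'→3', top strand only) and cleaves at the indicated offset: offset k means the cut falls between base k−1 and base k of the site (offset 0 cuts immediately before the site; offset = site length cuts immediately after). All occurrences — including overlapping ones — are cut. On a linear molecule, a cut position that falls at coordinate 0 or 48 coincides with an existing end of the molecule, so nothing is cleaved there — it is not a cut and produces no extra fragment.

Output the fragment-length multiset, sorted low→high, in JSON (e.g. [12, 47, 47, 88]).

[3,4,5,7,8,9,12]

Scan for sites:
  DwuV TAGT/2: at [1, 24, 29] ⇒ [3, 26, 31]
  ZebX GACTG/4: at [6, 18] ⇒ [10, 22]
  TgoV CTAGG/3: at [36] ⇒ [39]

All cut coordinates (distinct, sorted): [3, 10, 22, 26, 31, 39]

Fragments:
  [0,3): 3 bp
  [3,10): 7 bp
  [10,22): 12 bp
  [22,26): 4 bp
  [26,31): 5 bp
  [31,39): 8 bp
  [39,48): 9 bp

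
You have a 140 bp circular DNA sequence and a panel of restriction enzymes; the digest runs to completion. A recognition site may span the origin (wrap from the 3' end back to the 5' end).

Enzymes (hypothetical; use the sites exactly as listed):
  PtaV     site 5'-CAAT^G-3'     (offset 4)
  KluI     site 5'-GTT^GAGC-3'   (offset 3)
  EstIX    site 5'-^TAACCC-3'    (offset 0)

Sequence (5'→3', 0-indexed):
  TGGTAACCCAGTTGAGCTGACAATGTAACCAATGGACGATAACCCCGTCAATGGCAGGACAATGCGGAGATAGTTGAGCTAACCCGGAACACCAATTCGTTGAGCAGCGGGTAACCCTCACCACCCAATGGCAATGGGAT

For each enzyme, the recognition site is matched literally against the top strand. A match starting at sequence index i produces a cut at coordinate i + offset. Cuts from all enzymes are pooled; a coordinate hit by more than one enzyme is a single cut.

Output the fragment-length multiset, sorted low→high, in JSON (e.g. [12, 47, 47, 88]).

[4,6,6,8,9,10,10,11,11,12,13,18,22]

Per-enzyme occurrences:
  PtaV CAATG/4: at [20, 29, 48, 59, 125, 131] ⇒ [24, 33, 52, 63, 129, 135]
  KluI GTTGAGC/3: at [10, 72, 98] ⇒ [13, 75, 101]
  EstIX TAACCC/0: at [3, 39, 79, 111] ⇒ [3, 39, 79, 111]

All cut coordinates (distinct, sorted): [3, 13, 24, 33, 39, 52, 63, 75, 79, 101, 111, 129, 135]

Fragments:
  3→13: 10 bp
  13→24: 11 bp
  24→33: 9 bp
  33→39: 6 bp
  39→52: 13 bp
  52→63: 11 bp
  63→75: 12 bp
  75→79: 4 bp
  79→101: 22 bp
  101→111: 10 bp
  111→129: 18 bp
  129→135: 6 bp
  135→3 (wrap): 140-135+3 = 8 bp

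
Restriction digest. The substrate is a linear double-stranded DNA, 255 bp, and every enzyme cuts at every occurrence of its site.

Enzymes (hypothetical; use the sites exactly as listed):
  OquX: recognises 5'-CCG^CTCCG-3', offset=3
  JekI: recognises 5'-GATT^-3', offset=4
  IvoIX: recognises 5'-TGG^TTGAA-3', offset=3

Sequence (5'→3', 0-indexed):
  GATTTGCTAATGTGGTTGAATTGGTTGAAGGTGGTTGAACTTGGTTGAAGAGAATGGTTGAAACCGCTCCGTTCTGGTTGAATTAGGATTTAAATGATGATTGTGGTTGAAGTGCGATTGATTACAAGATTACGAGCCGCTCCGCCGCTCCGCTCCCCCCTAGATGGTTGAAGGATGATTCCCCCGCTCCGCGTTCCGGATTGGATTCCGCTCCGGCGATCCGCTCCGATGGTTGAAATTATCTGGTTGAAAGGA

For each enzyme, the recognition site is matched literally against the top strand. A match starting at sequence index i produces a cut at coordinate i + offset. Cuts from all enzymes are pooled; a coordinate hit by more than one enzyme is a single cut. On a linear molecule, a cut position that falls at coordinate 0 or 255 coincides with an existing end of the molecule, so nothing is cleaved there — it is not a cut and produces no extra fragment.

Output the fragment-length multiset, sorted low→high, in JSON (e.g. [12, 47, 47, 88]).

[3,4,4,4,5,6,8,8,8,9,9,9,9,10,10,11,11,12,13,13,13,13,13,14,16,20]

Scan for sites:
  OquX (CCGCTCCG, off=3): starts [63, 136, 144, 183, 207, 220] → cuts [66, 139, 147, 186, 210, 223]
  JekI (GATT, off=4): starts [0, 86, 98, 115, 119, 127, 176, 198, 203] → cuts [4, 90, 102, 119, 123, 131, 180, 202, 207]
  IvoIX (TGGTTGAA, off=3): starts [12, 21, 31, 41, 54, 74, 103, 164, 229, 243] → cuts [15, 24, 34, 44, 57, 77, 106, 167, 232, 246]

All cut coordinates (distinct, sorted): [4, 15, 24, 34, 44, 57, 66, 77, 90, 102, 106, 119, 123, 131, 139, 147, 167, 180, 186, 202, 207, 210, 223, 232, 246]

Fragment lengths:
  [0,4): 4 bp
  [4,15): 11 bp
  [15,24): 9 bp
  [24,34): 10 bp
  [34,44): 10 bp
  [44,57): 13 bp
  [57,66): 9 bp
  [66,77): 11 bp
  [77,90): 13 bp
  [90,102): 12 bp
  [102,106): 4 bp
  [106,119): 13 bp
  [119,123): 4 bp
  [123,131): 8 bp
  [131,139): 8 bp
  [139,147): 8 bp
  [147,167): 20 bp
  [167,180): 13 bp
  [180,186): 6 bp
  [186,202): 16 bp
  [202,207): 5 bp
  [207,210): 3 bp
  [210,223): 13 bp
  [223,232): 9 bp
  [232,246): 14 bp
  [246,255): 9 bp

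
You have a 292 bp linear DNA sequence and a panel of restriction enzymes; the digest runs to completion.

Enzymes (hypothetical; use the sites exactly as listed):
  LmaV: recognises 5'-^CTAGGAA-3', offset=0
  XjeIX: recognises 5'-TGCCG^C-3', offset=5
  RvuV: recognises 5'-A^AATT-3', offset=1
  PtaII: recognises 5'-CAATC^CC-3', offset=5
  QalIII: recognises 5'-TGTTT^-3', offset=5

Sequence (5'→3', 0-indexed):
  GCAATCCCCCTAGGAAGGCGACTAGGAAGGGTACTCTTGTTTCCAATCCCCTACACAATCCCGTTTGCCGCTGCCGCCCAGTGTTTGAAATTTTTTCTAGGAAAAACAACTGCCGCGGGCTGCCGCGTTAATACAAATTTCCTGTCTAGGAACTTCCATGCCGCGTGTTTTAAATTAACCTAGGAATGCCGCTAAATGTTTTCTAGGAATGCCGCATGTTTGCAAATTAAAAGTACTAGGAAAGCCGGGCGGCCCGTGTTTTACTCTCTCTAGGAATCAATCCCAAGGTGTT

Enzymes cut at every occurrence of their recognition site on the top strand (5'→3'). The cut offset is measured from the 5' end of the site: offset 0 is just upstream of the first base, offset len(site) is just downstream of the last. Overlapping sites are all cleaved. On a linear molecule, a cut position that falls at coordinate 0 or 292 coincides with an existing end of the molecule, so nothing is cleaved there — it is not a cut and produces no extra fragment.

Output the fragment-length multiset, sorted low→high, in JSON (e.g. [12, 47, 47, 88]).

[1,2,2,3,3,6,6,6,7,7,7,8,8,10,10,10,10,10,10,10,11,12,12,12,12,13,18,19,21,26]

Per-enzyme occurrences:
  LmaV CTAGGAA/0: at [9, 21, 96, 145, 179, 202, 235, 269] ⇒ [9, 21, 96, 145, 179, 202, 235, 269]
  XjeIX TGCCGC/5: at [65, 71, 110, 120, 158, 186, 209] ⇒ [70, 76, 115, 125, 163, 191, 214]
  RvuV AAATT/1: at [87, 134, 171, 223] ⇒ [88, 135, 172, 224]
  PtaII CAATCCC/5: at [1, 43, 55, 277] ⇒ [6, 48, 60, 282]
  QalIII TGTTT/5: at [37, 81, 165, 196, 216, 256] ⇒ [42, 86, 170, 201, 221, 261]

All cut coordinates (distinct, sorted): [6, 9, 21, 42, 48, 60, 70, 76, 86, 88, 96, 115, 125, 135, 145, 163, 170, 172, 179, 191, 201, 202, 214, 221, 224, 235, 261, 269, 282]

Fragments:
  [0,6): 6 bp
  [6,9): 3 bp
  [9,21): 12 bp
  [21,42): 21 bp
  [42,48): 6 bp
  [48,60): 12 bp
  [60,70): 10 bp
  [70,76): 6 bp
  [76,86): 10 bp
  [86,88): 2 bp
  [88,96): 8 bp
  [96,115): 19 bp
  [115,125): 10 bp
  [125,135): 10 bp
  [135,145): 10 bp
  [145,163): 18 bp
  [163,170): 7 bp
  [170,172): 2 bp
  [172,179): 7 bp
  [179,191): 12 bp
  [191,201): 10 bp
  [201,202): 1 bp
  [202,214): 12 bp
  [214,221): 7 bp
  [221,224): 3 bp
  [224,235): 11 bp
  [235,261): 26 bp
  [261,269): 8 bp
  [269,282): 13 bp
  [282,292): 10 bp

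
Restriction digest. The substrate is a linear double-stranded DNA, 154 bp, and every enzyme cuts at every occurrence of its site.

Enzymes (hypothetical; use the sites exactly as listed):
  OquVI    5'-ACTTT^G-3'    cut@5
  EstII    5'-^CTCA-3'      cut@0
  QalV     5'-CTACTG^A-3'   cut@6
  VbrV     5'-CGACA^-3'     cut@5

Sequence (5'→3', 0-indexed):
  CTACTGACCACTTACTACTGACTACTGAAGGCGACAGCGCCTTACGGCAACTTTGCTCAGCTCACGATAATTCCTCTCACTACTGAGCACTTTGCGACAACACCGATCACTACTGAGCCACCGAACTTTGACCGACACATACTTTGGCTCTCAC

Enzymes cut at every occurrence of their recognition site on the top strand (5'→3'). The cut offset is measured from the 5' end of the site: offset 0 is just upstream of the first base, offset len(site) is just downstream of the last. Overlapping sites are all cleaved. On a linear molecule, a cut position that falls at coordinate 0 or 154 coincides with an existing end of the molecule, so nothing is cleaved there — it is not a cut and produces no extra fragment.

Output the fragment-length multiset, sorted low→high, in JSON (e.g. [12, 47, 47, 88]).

[1,4,5,5,6,6,7,8,8,8,9,10,14,14,15,16,18]

Per-enzyme occurrences:
  OquVI (ACTTTG, off=5): starts [49, 88, 124, 140] → cuts [54, 93, 129, 145]
  EstII (CTCA, off=0): starts [55, 60, 75, 149] → cuts [55, 60, 75, 149]
  QalV (CTACTGA, off=6): starts [0, 14, 21, 79, 109] → cuts [6, 20, 27, 85, 115]
  VbrV (CGACA, off=5): starts [31, 94, 132] → cuts [36, 99, 137]

All cut coordinates (distinct, sorted): [6, 20, 27, 36, 54, 55, 60, 75, 85, 93, 99, 115, 129, 137, 145, 149]

Fragments:
  [0,6): 6 bp
  [6,20): 14 bp
  [20,27): 7 bp
  [27,36): 9 bp
  [36,54): 18 bp
  [54,55): 1 bp
  [55,60): 5 bp
  [60,75): 15 bp
  [75,85): 10 bp
  [85,93): 8 bp
  [93,99): 6 bp
  [99,115): 16 bp
  [115,129): 14 bp
  [129,137): 8 bp
  [137,145): 8 bp
  [145,149): 4 bp
  [149,154): 5 bp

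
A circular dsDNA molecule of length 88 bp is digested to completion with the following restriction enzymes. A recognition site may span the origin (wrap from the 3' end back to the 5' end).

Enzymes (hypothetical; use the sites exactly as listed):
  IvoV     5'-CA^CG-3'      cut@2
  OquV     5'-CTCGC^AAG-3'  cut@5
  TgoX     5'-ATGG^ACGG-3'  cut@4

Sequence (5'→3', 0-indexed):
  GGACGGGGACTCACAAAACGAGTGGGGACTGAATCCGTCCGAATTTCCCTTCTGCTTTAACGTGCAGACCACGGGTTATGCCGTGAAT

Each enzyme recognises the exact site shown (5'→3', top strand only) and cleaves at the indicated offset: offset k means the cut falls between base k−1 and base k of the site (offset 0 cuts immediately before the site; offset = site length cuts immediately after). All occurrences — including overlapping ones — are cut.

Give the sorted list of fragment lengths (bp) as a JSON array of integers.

[19,69]

Per-enzyme occurrences:
  IvoV (CACG, off=2): starts [69] → cuts [71]
  OquV (CTCGCAAG, off=5): no sites
  TgoX (ATGGACGG, off=4): starts [86] → cuts [2]

All cut coordinates (distinct, sorted): [2, 71]

Fragments:
  2→71: 69 bp
  71→2 (wrap): 88-71+2 = 19 bp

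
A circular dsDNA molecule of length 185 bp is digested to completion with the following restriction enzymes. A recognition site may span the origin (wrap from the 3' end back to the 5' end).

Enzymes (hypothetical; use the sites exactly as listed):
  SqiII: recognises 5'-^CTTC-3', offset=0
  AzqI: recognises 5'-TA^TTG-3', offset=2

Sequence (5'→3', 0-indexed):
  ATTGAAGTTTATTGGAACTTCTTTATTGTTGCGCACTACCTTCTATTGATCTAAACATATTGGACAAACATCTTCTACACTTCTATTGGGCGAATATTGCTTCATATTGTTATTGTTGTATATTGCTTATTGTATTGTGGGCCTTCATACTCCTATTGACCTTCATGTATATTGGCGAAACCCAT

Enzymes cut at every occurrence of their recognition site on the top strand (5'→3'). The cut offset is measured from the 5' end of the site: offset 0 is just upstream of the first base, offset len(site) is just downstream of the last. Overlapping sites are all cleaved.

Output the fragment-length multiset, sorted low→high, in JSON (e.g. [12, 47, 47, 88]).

Per-enzyme occurrences:
  SqiII CTTC/0: at [17, 39, 71, 79, 99, 142, 160] ⇒ [17, 39, 71, 79, 99, 142, 160]
  AzqI TATTG/2: at [9, 23, 43, 57, 83, 94, 104, 110, 120, 127, 132, 153, 169, 184] ⇒ [1, 11, 25, 45, 59, 85, 96, 106, 112, 122, 129, 134, 155, 171]

All cut coordinates (distinct, sorted): [1, 11, 17, 25, 39, 45, 59, 71, 79, 85, 96, 99, 106, 112, 122, 129, 134, 142, 155, 160, 171]

Fragment lengths:
  1→11: 10 bp
  11→17: 6 bp
  17→25: 8 bp
  25→39: 14 bp
  39→45: 6 bp
  45→59: 14 bp
  59→71: 12 bp
  71→79: 8 bp
  79→85: 6 bp
  85→96: 11 bp
  96→99: 3 bp
  99→106: 7 bp
  106→112: 6 bp
  112→122: 10 bp
  122→129: 7 bp
  129→134: 5 bp
  134→142: 8 bp
  142→155: 13 bp
  155→160: 5 bp
  160→171: 11 bp
  171→1 (wrap): 185-171+1 = 15 bp

[3,5,5,6,6,6,6,7,7,8,8,8,10,10,11,11,12,13,14,14,15]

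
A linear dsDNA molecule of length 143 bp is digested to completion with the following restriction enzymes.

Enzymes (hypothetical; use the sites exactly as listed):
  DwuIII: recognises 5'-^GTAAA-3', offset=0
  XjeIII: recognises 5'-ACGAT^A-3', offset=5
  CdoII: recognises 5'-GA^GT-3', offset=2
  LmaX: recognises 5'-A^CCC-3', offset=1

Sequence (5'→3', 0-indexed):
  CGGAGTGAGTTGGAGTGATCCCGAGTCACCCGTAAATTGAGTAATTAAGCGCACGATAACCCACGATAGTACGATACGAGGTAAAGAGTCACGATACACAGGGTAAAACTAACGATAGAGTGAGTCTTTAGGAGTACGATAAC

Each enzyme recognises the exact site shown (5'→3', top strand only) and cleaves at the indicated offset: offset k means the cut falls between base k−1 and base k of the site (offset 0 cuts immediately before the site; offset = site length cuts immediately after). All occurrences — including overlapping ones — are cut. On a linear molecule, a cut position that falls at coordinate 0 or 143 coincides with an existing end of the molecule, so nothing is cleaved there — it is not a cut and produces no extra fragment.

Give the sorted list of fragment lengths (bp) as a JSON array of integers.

Scan for sites:
  DwuIII (GTAAA, off=0): starts [31, 80, 102] → cuts [31, 80, 102]
  XjeIII (ACGATA, off=5): starts [52, 62, 70, 90, 111, 135] → cuts [57, 67, 75, 95, 116, 140]
  CdoII (GAGT, off=2): starts [2, 6, 12, 22, 38, 85, 117, 121, 131] → cuts [4, 8, 14, 24, 40, 87, 119, 123, 133]
  LmaX (ACCC, off=1): starts [27, 58] → cuts [28, 59]

All cut coordinates (distinct, sorted): [4, 8, 14, 24, 28, 31, 40, 57, 59, 67, 75, 80, 87, 95, 102, 116, 119, 123, 133, 140]

Fragment lengths:
  [0,4): 4 bp
  [4,8): 4 bp
  [8,14): 6 bp
  [14,24): 10 bp
  [24,28): 4 bp
  [28,31): 3 bp
  [31,40): 9 bp
  [40,57): 17 bp
  [57,59): 2 bp
  [59,67): 8 bp
  [67,75): 8 bp
  [75,80): 5 bp
  [80,87): 7 bp
  [87,95): 8 bp
  [95,102): 7 bp
  [102,116): 14 bp
  [116,119): 3 bp
  [119,123): 4 bp
  [123,133): 10 bp
  [133,140): 7 bp
  [140,143): 3 bp

[2,3,3,3,4,4,4,4,5,6,7,7,7,8,8,8,9,10,10,14,17]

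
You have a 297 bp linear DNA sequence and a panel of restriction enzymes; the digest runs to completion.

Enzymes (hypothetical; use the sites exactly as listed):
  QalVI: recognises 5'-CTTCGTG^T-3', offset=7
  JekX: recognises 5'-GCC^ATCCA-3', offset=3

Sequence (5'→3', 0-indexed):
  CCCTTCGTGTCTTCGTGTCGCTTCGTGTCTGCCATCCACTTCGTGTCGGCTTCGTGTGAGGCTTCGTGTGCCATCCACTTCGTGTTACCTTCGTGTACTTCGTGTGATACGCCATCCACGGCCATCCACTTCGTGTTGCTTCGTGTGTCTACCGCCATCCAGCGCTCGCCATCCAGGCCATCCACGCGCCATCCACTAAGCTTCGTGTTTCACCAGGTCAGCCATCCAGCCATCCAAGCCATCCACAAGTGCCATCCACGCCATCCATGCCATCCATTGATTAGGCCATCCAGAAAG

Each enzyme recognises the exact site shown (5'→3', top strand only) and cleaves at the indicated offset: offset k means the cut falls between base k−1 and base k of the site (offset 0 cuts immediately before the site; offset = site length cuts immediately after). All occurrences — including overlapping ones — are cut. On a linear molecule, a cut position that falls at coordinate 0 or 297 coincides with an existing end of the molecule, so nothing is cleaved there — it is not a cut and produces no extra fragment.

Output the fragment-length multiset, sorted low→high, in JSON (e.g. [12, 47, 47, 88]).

Site scan:
  QalVI CTTCGTGT/7: at [2, 10, 20, 38, 49, 61, 77, 88, 97, 128, 138, 200] ⇒ [9, 17, 27, 45, 56, 68, 84, 95, 104, 135, 145, 207]
  JekX GCCATCCA/3: at [30, 69, 110, 120, 153, 167, 176, 187, 220, 228, 237, 250, 259, 268, 284] ⇒ [33, 72, 113, 123, 156, 170, 179, 190, 223, 231, 240, 253, 262, 271, 287]

All cut coordinates (distinct, sorted): [9, 17, 27, 33, 45, 56, 68, 72, 84, 95, 104, 113, 123, 135, 145, 156, 170, 179, 190, 207, 223, 231, 240, 253, 262, 271, 287]

Fragment lengths:
  [0,9): 9 bp
  [9,17): 8 bp
  [17,27): 10 bp
  [27,33): 6 bp
  [33,45): 12 bp
  [45,56): 11 bp
  [56,68): 12 bp
  [68,72): 4 bp
  [72,84): 12 bp
  [84,95): 11 bp
  [95,104): 9 bp
  [104,113): 9 bp
  [113,123): 10 bp
  [123,135): 12 bp
  [135,145): 10 bp
  [145,156): 11 bp
  [156,170): 14 bp
  [170,179): 9 bp
  [179,190): 11 bp
  [190,207): 17 bp
  [207,223): 16 bp
  [223,231): 8 bp
  [231,240): 9 bp
  [240,253): 13 bp
  [253,262): 9 bp
  [262,271): 9 bp
  [271,287): 16 bp
  [287,297): 10 bp

[4,6,8,8,9,9,9,9,9,9,9,10,10,10,10,11,11,11,11,12,12,12,12,13,14,16,16,17]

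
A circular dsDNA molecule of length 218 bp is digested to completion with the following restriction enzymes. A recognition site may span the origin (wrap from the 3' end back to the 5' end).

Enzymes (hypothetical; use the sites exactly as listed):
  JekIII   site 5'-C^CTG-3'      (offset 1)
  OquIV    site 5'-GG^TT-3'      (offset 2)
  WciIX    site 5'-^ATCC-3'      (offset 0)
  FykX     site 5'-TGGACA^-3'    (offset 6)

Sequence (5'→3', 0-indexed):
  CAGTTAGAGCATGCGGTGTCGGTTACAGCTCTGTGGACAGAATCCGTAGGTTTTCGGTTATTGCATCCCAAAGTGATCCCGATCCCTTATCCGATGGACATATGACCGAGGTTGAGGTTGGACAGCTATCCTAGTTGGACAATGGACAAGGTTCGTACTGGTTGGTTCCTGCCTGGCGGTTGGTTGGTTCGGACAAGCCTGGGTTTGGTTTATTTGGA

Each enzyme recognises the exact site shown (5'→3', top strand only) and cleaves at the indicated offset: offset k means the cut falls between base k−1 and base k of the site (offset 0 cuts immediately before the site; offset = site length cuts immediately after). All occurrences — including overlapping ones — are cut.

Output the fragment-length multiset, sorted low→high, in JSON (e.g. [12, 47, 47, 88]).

Site scan:
  JekIII (CCTG, off=1): starts [167, 171, 197] → cuts [168, 172, 198]
  OquIV (GGTT, off=2): starts [20, 48, 55, 109, 115, 149, 159, 163, 177, 181, 185, 201, 206] → cuts [22, 50, 57, 111, 117, 151, 161, 165, 179, 183, 187, 203, 208]
  WciIX (ATCC, off=0): starts [41, 64, 75, 81, 88, 127] → cuts [41, 64, 75, 81, 88, 127]
  FykX (TGGACA, off=6): starts [33, 94, 118, 135, 142, 214] → cuts [2, 39, 100, 124, 141, 148]

All cut coordinates (distinct, sorted): [2, 22, 39, 41, 50, 57, 64, 75, 81, 88, 100, 111, 117, 124, 127, 141, 148, 151, 161, 165, 168, 172, 179, 183, 187, 198, 203, 208]

Fragments:
  2→22: 20 bp
  22→39: 17 bp
  39→41: 2 bp
  41→50: 9 bp
  50→57: 7 bp
  57→64: 7 bp
  64→75: 11 bp
  75→81: 6 bp
  81→88: 7 bp
  88→100: 12 bp
  100→111: 11 bp
  111→117: 6 bp
  117→124: 7 bp
  124→127: 3 bp
  127→141: 14 bp
  141→148: 7 bp
  148→151: 3 bp
  151→161: 10 bp
  161→165: 4 bp
  165→168: 3 bp
  168→172: 4 bp
  172→179: 7 bp
  179→183: 4 bp
  183→187: 4 bp
  187→198: 11 bp
  198→203: 5 bp
  203→208: 5 bp
  208→2 (wrap): 218-208+2 = 12 bp

[2,3,3,3,4,4,4,4,5,5,6,6,7,7,7,7,7,7,9,10,11,11,11,12,12,14,17,20]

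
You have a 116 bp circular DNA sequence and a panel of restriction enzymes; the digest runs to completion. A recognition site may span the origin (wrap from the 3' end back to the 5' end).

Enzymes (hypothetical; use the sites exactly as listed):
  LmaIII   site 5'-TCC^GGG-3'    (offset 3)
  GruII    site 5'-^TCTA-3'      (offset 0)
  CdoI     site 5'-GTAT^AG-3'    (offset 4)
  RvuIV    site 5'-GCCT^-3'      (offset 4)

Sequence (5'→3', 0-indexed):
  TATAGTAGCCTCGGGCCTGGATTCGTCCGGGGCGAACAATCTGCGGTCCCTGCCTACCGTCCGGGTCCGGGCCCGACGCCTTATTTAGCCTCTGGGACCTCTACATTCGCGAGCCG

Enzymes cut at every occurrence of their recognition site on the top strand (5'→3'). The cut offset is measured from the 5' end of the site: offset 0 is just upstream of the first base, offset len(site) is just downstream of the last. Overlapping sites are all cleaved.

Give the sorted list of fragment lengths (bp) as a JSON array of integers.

Scan for sites:
  LmaIII TCCGGG/3: at [25, 59, 65] ⇒ [28, 62, 68]
  GruII TCTA/0: at [99] ⇒ [99]
  CdoI GTATAG/4: at [115] ⇒ [3]
  RvuIV GCCT/4: at [7, 14, 51, 77, 87] ⇒ [11, 18, 55, 81, 91]

Pooled cuts: [3, 11, 18, 28, 55, 62, 68, 81, 91, 99]

Fragments:
  3→11: 8 bp
  11→18: 7 bp
  18→28: 10 bp
  28→55: 27 bp
  55→62: 7 bp
  62→68: 6 bp
  68→81: 13 bp
  81→91: 10 bp
  91→99: 8 bp
  99→3 (wrap): 116-99+3 = 20 bp

[6,7,7,8,8,10,10,13,20,27]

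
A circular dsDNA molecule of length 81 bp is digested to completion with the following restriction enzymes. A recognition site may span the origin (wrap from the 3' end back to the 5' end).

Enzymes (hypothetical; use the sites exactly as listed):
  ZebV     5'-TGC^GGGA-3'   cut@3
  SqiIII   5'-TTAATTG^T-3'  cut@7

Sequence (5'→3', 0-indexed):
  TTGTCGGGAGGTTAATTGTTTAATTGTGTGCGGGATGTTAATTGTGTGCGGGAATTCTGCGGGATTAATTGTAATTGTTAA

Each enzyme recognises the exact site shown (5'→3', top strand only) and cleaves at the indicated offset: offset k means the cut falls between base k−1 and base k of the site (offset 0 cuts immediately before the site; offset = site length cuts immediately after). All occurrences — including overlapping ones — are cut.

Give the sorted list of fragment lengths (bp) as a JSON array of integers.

Scan for sites:
  ZebV TGCGGGA/3: at [28, 46, 57] ⇒ [31, 49, 60]
  SqiIII TTAATTGT/7: at [11, 19, 37, 64, 77] ⇒ [3, 18, 26, 44, 71]

All cut coordinates (distinct, sorted): [3, 18, 26, 31, 44, 49, 60, 71]

Fragment lengths:
  3→18: 15 bp
  18→26: 8 bp
  26→31: 5 bp
  31→44: 13 bp
  44→49: 5 bp
  49→60: 11 bp
  60→71: 11 bp
  71→3 (wrap): 81-71+3 = 13 bp

[5,5,8,11,11,13,13,15]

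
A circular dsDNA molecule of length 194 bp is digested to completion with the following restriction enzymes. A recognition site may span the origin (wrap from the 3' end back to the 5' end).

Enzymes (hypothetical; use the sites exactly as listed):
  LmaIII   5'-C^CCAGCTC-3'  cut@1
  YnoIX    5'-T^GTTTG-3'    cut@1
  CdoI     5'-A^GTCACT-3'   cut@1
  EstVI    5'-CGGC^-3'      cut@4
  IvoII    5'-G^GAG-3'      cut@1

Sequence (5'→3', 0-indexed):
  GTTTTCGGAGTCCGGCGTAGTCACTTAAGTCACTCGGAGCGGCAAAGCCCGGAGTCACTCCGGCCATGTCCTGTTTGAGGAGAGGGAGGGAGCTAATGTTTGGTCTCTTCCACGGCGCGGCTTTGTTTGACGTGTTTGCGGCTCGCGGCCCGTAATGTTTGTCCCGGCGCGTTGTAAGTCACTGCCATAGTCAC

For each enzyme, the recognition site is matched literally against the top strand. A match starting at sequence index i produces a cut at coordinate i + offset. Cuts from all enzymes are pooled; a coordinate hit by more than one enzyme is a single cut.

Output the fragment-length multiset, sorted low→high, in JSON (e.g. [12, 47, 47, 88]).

[2,3,3,4,5,6,7,7,7,7,8,8,8,8,9,9,9,9,9,11,12,19,24]

Scan for sites:
  LmaIII (CCCAGCTC, off=1): no sites
  YnoIX TGTTTG/1: at [71, 96, 123, 132, 155] ⇒ [72, 97, 124, 133, 156]
  CdoI AGTCACT/1: at [18, 27, 52, 176] ⇒ [19, 28, 53, 177]
  EstVI CGGC/4: at [12, 39, 60, 112, 117, 138, 145, 164] ⇒ [16, 43, 64, 116, 121, 142, 149, 168]
  IvoII GGAG/1: at [6, 35, 50, 78, 84, 88] ⇒ [7, 36, 51, 79, 85, 89]

All cut coordinates (distinct, sorted): [7, 16, 19, 28, 36, 43, 51, 53, 64, 72, 79, 85, 89, 97, 116, 121, 124, 133, 142, 149, 156, 168, 177]

Fragments:
  7→16: 9 bp
  16→19: 3 bp
  19→28: 9 bp
  28→36: 8 bp
  36→43: 7 bp
  43→51: 8 bp
  51→53: 2 bp
  53→64: 11 bp
  64→72: 8 bp
  72→79: 7 bp
  79→85: 6 bp
  85→89: 4 bp
  89→97: 8 bp
  97→116: 19 bp
  116→121: 5 bp
  121→124: 3 bp
  124→133: 9 bp
  133→142: 9 bp
  142→149: 7 bp
  149→156: 7 bp
  156→168: 12 bp
  168→177: 9 bp
  177→7 (wrap): 194-177+7 = 24 bp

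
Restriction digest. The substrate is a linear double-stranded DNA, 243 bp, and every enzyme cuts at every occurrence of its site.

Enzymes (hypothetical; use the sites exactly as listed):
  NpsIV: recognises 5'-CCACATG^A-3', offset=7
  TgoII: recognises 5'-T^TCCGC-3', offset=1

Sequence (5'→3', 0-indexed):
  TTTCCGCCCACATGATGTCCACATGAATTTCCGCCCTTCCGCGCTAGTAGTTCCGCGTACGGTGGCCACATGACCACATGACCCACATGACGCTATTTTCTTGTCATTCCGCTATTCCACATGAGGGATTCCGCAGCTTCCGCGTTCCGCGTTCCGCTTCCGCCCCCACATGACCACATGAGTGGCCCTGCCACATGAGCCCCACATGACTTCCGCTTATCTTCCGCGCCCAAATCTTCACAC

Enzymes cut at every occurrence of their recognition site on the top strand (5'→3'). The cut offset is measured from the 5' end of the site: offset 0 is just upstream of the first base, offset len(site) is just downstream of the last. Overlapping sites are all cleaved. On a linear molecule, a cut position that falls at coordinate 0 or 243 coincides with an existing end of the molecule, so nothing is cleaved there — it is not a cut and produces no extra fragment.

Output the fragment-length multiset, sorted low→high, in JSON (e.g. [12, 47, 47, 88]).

Per-enzyme occurrences:
  NpsIV CCACATGA/7: at [7, 18, 65, 73, 82, 116, 165, 173, 190, 201] ⇒ [14, 25, 72, 80, 89, 123, 172, 180, 197, 208]
  TgoII TTCCGC/1: at [1, 28, 36, 50, 106, 128, 137, 144, 151, 157, 210, 221] ⇒ [2, 29, 37, 51, 107, 129, 138, 145, 152, 158, 211, 222]

All cut coordinates (distinct, sorted): [2, 14, 25, 29, 37, 51, 72, 80, 89, 107, 123, 129, 138, 145, 152, 158, 172, 180, 197, 208, 211, 222]

Fragment lengths:
  [0,2): 2 bp
  [2,14): 12 bp
  [14,25): 11 bp
  [25,29): 4 bp
  [29,37): 8 bp
  [37,51): 14 bp
  [51,72): 21 bp
  [72,80): 8 bp
  [80,89): 9 bp
  [89,107): 18 bp
  [107,123): 16 bp
  [123,129): 6 bp
  [129,138): 9 bp
  [138,145): 7 bp
  [145,152): 7 bp
  [152,158): 6 bp
  [158,172): 14 bp
  [172,180): 8 bp
  [180,197): 17 bp
  [197,208): 11 bp
  [208,211): 3 bp
  [211,222): 11 bp
  [222,243): 21 bp

[2,3,4,6,6,7,7,8,8,8,9,9,11,11,11,12,14,14,16,17,18,21,21]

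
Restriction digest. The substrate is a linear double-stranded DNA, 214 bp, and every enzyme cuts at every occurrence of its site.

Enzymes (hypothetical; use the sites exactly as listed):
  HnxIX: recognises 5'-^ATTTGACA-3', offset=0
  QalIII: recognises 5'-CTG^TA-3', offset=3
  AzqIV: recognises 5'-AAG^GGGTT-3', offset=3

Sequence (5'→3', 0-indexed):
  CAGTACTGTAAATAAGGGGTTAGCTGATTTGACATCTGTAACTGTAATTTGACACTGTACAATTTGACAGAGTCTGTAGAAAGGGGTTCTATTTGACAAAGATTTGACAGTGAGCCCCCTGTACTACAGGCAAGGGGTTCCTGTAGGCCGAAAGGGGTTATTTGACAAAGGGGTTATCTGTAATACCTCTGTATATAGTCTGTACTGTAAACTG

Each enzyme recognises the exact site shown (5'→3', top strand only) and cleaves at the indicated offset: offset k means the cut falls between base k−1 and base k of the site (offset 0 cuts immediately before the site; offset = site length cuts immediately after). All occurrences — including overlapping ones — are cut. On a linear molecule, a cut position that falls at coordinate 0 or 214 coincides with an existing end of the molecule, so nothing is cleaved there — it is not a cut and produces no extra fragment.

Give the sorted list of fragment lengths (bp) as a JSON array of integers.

[2,4,5,5,6,7,7,7,8,8,9,10,10,11,11,11,11,11,11,12,13,15,20]

Scan for sites:
  HnxIX (ATTTGACA, off=0): starts [26, 46, 61, 90, 101, 159] → cuts [26, 46, 61, 90, 101, 159]
  QalIII (CTGTA, off=3): starts [5, 35, 41, 54, 73, 118, 140, 177, 188, 199, 204] → cuts [8, 38, 44, 57, 76, 121, 143, 180, 191, 202, 207]
  AzqIV (AAGGGGTT, off=3): starts [13, 80, 131, 151, 167] → cuts [16, 83, 134, 154, 170]

Pooled cuts: [8, 16, 26, 38, 44, 46, 57, 61, 76, 83, 90, 101, 121, 134, 143, 154, 159, 170, 180, 191, 202, 207]

Fragments:
  [0,8): 8 bp
  [8,16): 8 bp
  [16,26): 10 bp
  [26,38): 12 bp
  [38,44): 6 bp
  [44,46): 2 bp
  [46,57): 11 bp
  [57,61): 4 bp
  [61,76): 15 bp
  [76,83): 7 bp
  [83,90): 7 bp
  [90,101): 11 bp
  [101,121): 20 bp
  [121,134): 13 bp
  [134,143): 9 bp
  [143,154): 11 bp
  [154,159): 5 bp
  [159,170): 11 bp
  [170,180): 10 bp
  [180,191): 11 bp
  [191,202): 11 bp
  [202,207): 5 bp
  [207,214): 7 bp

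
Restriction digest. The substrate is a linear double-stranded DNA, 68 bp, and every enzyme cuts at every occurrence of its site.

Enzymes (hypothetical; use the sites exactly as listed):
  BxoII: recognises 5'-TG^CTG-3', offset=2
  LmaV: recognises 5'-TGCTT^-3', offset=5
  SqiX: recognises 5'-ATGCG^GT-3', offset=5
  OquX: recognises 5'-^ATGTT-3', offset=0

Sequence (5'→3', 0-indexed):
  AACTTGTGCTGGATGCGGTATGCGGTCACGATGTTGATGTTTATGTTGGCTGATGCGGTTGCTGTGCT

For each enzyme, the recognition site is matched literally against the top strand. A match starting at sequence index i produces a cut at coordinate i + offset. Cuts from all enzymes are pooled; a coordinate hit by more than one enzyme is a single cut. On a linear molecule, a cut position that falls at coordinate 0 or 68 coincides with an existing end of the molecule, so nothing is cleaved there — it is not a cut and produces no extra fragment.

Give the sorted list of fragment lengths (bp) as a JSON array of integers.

[4,6,6,6,7,7,8,9,15]

Per-enzyme occurrences:
  BxoII (TGCTG, off=2): starts [6, 59] → cuts [8, 61]
  LmaV (TGCTT, off=5): no sites
  SqiX (ATGCGGT, off=5): starts [12, 19, 52] → cuts [17, 24, 57]
  OquX (ATGTT, off=0): starts [30, 36, 42] → cuts [30, 36, 42]

Pooled cuts: [8, 17, 24, 30, 36, 42, 57, 61]

Fragment lengths:
  [0,8): 8 bp
  [8,17): 9 bp
  [17,24): 7 bp
  [24,30): 6 bp
  [30,36): 6 bp
  [36,42): 6 bp
  [42,57): 15 bp
  [57,61): 4 bp
  [61,68): 7 bp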